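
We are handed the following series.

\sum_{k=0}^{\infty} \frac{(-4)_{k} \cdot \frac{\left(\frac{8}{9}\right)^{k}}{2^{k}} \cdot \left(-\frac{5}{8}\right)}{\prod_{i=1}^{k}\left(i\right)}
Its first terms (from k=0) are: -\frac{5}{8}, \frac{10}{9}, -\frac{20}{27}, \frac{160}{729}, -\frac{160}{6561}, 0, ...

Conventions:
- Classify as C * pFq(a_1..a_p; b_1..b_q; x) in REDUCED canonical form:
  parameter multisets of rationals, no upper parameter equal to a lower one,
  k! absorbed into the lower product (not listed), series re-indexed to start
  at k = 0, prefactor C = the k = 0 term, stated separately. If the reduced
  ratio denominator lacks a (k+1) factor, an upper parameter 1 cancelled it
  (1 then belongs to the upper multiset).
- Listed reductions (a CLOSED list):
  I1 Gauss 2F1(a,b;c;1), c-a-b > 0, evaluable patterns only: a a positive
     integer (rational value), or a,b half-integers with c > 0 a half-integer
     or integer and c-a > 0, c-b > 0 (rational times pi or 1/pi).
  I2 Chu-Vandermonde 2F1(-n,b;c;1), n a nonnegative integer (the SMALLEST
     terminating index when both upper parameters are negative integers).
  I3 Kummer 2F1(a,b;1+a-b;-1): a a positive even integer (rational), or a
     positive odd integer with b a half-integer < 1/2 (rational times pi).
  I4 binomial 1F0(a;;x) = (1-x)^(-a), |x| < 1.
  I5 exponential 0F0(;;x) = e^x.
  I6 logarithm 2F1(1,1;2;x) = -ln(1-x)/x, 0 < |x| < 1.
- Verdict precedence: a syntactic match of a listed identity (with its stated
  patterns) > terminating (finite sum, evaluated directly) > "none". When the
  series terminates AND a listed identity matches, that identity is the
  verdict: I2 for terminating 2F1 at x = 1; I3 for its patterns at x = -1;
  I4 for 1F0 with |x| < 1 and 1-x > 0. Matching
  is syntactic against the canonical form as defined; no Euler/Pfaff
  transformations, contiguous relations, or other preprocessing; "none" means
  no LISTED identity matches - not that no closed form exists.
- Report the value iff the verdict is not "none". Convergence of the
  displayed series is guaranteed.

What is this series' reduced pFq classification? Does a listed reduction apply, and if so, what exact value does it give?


x = \frac{4}{9} here; the reduced form reads 1F0, upper {-4}, lower {-}, C = -\frac{5}{8}. Verdict: the binomial series (I4) matches (the 1F0 binomial series: exponent 4, x = \frac{4}{9}). Value: -\frac{3125}{52488}.

Key observation: t_0 = -\frac{5}{8} here, and the product of the first k integers (C = -5/8, x = 4/9) is k!.
Ratio: r(k) = \frac{4}{9} * (k-4) / [(k+1)] - rational; roots negated = parameters, x = \frac{4}{9}, C = -\frac{5}{8}.


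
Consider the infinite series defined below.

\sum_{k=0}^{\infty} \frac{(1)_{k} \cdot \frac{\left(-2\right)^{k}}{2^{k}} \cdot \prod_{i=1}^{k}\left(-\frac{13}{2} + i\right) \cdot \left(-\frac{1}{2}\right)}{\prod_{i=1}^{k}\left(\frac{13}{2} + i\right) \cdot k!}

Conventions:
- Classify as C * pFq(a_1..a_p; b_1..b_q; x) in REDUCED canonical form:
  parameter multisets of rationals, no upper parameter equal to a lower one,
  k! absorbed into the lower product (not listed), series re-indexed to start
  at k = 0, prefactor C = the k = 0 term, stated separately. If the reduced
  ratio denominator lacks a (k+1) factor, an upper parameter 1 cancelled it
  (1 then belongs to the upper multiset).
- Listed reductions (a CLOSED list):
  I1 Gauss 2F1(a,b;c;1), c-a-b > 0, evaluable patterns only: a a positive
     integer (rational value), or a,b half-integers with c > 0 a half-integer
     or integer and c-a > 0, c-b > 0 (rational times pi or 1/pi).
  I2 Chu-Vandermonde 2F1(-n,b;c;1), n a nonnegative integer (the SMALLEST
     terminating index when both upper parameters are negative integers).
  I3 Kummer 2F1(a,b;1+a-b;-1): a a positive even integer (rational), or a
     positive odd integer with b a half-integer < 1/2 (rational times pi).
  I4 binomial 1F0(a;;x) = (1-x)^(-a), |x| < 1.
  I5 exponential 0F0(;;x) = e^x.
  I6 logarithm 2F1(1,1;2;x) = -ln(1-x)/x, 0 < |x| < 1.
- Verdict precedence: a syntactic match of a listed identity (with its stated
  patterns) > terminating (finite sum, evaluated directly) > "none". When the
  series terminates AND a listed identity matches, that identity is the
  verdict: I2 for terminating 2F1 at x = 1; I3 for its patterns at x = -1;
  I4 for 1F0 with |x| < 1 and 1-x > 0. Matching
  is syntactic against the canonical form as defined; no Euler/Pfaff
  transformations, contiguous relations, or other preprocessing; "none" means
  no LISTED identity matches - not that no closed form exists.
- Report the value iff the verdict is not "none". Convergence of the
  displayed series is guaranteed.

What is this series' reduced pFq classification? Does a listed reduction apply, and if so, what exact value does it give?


First insight: t_0 = -\frac{1}{2} here, and the running product (C = -1/2, x = -1) telescopes to a rising factorial.
Consecutive-term ratio: r(k) = -1 * (k-\frac{11}{2}) (k+1) / [(k+\frac{15}{2}) (k+1)] - rational in k. x = -1; t_0 = -\frac{1}{2}; negate the roots.

Reduced: x = -1, 2F1, upper = {-\frac{11}{2}, 1}, lower = {\frac{15}{2}}, C = -\frac{1}{2}. Verdict at x = -1: the Kummer evaluation I3 matches (x = -1; c = \frac{15}{2} equals 1+a-b for upper {-\frac{11}{2}, 1}: listed pattern). Hence: \left(-\frac{3003}{8192}\right) \cdot \pi.


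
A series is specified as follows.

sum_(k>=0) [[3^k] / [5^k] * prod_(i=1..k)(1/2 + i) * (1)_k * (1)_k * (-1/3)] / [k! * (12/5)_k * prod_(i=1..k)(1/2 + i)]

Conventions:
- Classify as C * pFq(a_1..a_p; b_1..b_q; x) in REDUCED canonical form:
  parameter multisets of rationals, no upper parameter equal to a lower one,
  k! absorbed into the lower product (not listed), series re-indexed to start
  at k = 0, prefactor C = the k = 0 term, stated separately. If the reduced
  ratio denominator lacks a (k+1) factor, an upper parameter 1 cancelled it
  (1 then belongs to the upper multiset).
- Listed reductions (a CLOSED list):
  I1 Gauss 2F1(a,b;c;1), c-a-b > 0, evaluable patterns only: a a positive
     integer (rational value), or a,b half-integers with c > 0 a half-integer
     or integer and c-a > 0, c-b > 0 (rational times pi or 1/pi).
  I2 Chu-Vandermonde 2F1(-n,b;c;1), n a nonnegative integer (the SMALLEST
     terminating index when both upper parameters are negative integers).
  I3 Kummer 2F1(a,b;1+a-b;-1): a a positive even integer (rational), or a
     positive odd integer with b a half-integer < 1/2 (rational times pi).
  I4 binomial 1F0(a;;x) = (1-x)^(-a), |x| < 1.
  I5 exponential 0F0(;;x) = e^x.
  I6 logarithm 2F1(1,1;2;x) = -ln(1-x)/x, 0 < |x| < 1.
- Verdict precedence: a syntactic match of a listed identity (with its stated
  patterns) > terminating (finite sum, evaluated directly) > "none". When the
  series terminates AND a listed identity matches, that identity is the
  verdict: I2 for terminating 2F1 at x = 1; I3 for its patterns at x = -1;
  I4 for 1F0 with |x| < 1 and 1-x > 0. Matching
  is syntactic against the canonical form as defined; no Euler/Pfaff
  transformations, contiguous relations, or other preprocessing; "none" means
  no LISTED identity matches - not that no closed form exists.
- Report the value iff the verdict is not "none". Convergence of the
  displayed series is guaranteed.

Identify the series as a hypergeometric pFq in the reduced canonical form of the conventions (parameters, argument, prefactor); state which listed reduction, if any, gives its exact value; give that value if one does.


This is -1/3 * 2F1(1, 1; 12/5; 3/5) in reduced canonical form. Verdict: no listed reduction: x = 3/5 and upper {1, 1} fail every I1-I6 pattern.

Structural cue: t_0 being -1/3, the parameter 3/2 appears in both the upper and lower lists and cancels.
Consecutive-term ratio: r(k) = (3/5) * (k+1) (k+1) / [(k+12/5) (k+1)] - rational in k, leading ratio (3/5); with t_0 = -1/3, classification follows.


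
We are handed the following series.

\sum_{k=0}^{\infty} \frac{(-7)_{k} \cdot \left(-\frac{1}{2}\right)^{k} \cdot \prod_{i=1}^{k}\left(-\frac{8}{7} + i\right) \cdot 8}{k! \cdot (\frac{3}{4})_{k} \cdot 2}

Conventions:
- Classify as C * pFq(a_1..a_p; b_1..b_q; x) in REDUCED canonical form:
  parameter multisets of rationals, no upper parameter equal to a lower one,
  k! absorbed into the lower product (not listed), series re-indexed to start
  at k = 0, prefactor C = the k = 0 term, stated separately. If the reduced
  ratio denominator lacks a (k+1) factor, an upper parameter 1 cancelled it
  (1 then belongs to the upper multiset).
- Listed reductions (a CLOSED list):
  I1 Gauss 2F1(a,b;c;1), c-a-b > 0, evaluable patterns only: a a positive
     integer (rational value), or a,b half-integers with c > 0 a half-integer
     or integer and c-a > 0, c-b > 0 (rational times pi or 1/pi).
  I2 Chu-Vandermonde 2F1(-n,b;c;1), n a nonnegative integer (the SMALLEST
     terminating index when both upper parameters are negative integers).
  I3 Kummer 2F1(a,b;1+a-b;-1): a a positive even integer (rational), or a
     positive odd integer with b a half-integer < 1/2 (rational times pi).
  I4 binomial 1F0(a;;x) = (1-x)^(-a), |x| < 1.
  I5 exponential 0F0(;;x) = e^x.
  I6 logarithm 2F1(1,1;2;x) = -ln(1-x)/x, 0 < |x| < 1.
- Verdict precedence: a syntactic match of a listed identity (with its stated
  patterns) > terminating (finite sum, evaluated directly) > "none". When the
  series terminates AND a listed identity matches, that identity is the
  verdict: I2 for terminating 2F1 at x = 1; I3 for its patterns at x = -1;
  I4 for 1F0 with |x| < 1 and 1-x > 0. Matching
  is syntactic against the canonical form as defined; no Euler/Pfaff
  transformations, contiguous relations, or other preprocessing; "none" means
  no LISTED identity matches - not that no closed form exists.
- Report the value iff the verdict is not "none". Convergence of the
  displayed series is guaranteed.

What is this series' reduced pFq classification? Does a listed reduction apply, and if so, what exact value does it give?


Prefactor 4, argument -\frac{1}{2}: 2F1 with upper {-7, -\frac{1}{7}} over lower {\frac{3}{4}}. Verdict: terminating - no listed pattern fits, but -7 in the upper list cuts the series at k = 7; direct evaluation. Exact value: -\frac{62795944108}{27711398407}.

Key observation: with t_0 = 4, the constant factors (prefactor 4) combine into one prefactor.
Step ratio: r(k) = -\frac{1}{2} * (k-7) (k-\frac{1}{7}) / [(k+\frac{3}{4}) (k+1)] ; factor over Q: parameters, x = -\frac{1}{2}, and C = 4.


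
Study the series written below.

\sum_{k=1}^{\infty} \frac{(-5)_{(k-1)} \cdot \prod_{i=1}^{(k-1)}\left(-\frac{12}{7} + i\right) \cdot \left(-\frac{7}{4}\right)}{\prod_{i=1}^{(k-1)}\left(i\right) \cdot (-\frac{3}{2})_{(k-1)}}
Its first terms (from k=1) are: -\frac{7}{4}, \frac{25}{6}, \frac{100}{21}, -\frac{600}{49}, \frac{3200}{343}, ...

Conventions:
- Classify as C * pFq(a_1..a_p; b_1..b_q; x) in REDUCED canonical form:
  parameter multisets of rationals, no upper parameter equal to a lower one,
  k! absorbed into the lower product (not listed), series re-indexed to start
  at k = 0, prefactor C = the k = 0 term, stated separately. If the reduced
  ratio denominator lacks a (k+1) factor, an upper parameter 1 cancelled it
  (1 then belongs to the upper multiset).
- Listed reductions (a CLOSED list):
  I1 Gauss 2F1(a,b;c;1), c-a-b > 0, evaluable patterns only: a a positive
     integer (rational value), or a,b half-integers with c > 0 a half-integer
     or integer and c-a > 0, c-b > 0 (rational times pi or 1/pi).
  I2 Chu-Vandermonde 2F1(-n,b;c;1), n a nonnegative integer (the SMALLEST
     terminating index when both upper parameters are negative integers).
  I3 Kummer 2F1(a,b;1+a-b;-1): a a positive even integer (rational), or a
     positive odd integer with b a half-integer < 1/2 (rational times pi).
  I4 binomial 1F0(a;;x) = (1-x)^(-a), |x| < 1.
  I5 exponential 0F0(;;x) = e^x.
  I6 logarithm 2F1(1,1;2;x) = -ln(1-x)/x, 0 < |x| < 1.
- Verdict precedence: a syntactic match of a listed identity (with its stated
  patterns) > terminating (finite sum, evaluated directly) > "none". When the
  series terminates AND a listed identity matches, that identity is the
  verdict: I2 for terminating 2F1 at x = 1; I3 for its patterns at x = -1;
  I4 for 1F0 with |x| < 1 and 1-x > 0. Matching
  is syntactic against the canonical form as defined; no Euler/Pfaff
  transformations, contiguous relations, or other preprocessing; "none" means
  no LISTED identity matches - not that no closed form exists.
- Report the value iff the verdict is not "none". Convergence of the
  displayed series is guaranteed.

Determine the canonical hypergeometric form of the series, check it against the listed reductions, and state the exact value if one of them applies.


Canonical form: C = -\frac{7}{4} times 2F1 with upper {-5, -\frac{5}{7}}, lower {-\frac{3}{2}}, x = 1. Verdict at x = 1: Chu-Vandermonde (I2) matches (terminating 2F1 at x = 1 with n = 5, b = -5/7, c = -\frac{3}{2}). Value: \frac{17391}{9604}.

Key observation: from the first term -\frac{7}{4}: the running product (C = -7/4) telescopes to a rising factorial.
Ratio: r(k) = 1 * (k-5) (k-\frac{5}{7}) / [(k-\frac{3}{2}) (k+1)] ; factor over Q: parameters, x = 1, and C = -\frac{7}{4}.


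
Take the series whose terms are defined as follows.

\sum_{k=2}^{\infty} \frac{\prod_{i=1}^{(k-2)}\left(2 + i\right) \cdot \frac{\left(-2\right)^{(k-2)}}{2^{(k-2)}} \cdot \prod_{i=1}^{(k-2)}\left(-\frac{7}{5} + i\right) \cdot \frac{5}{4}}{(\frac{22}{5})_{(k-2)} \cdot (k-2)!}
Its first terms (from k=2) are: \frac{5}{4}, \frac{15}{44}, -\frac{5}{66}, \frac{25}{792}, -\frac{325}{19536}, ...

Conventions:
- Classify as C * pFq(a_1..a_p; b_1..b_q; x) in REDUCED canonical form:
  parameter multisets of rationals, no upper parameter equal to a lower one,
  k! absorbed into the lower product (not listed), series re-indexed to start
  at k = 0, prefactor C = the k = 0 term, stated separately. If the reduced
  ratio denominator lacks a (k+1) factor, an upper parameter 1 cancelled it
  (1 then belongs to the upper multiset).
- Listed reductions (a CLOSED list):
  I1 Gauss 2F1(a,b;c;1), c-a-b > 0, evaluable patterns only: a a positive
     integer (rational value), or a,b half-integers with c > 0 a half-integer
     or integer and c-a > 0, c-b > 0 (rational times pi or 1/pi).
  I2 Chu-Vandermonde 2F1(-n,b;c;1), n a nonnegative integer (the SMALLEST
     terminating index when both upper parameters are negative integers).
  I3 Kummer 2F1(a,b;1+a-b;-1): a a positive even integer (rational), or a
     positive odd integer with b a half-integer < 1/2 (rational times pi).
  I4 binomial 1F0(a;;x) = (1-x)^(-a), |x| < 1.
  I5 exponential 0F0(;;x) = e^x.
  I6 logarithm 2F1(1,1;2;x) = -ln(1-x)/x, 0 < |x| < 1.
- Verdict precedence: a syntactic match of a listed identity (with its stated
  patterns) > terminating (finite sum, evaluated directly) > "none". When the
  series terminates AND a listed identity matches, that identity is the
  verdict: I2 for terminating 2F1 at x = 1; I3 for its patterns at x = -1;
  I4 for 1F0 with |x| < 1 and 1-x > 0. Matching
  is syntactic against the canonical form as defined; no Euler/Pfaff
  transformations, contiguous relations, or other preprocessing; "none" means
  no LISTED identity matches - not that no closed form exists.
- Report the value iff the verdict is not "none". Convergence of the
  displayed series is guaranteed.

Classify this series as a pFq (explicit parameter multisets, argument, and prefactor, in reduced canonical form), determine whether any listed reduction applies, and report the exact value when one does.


The series (x = -1) is 2F1: upper {-\frac{2}{5}, 3}, lower {\frac{22}{5}}, prefactor \frac{5}{4}. Verdict: none - at argument -1 the multisets {-\frac{2}{5}, 3} ; {\frac{22}{5}} match no listed identity.

Key observation: from the first term \frac{5}{4}: the running product (prefactor 5/4) telescopes to a rising factorial.
Adjacent-term ratio: r(k) = -1 * (k-\frac{2}{5}) (k+3) / [(k+\frac{22}{5}) (k+1)] ; factor over Q: parameters, x = -1, and C = \frac{5}{4}.


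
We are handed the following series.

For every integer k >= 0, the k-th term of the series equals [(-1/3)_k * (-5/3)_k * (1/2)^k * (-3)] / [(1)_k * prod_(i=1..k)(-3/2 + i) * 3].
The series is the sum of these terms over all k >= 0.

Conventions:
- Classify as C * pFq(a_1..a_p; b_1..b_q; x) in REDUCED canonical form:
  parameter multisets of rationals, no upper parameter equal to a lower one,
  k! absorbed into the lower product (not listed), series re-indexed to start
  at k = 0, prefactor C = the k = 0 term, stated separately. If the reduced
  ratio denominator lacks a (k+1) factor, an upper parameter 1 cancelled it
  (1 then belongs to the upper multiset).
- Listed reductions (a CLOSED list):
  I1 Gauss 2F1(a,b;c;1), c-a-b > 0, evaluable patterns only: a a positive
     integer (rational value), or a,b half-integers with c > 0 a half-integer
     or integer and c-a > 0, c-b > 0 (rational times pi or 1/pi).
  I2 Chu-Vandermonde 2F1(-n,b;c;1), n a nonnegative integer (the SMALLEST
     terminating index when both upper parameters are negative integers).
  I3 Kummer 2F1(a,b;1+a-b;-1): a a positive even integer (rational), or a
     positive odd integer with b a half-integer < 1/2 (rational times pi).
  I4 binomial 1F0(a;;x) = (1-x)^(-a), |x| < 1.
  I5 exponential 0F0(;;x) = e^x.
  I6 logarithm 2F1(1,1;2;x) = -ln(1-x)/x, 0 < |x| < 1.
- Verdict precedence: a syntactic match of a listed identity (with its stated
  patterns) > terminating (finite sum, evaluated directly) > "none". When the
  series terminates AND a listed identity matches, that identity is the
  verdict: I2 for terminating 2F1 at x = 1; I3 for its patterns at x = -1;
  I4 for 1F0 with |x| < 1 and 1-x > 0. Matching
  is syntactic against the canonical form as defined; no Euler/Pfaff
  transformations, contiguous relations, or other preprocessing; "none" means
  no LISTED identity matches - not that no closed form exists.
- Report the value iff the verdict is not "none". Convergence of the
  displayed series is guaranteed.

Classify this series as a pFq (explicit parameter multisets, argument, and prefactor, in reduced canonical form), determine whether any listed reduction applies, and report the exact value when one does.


At argument 1/2: a 2F1 with upper {-5/3, -1/3}, lower {-1/2}, scaled by C = -1. Verdict: none here - no I1-I6 shape fits x = 1/2 with lower {-1/2}.

First insight: from the first term -1: (1)_k (C = -1, x = 1/2) is k! itself.
Term ratio: r(k) = (1/2) * (k-5/3) (k-1/3) / [(k-1/2) (k+1)] - poly over poly, x = (1/2) from leading terms; C = -1 at k = 0.


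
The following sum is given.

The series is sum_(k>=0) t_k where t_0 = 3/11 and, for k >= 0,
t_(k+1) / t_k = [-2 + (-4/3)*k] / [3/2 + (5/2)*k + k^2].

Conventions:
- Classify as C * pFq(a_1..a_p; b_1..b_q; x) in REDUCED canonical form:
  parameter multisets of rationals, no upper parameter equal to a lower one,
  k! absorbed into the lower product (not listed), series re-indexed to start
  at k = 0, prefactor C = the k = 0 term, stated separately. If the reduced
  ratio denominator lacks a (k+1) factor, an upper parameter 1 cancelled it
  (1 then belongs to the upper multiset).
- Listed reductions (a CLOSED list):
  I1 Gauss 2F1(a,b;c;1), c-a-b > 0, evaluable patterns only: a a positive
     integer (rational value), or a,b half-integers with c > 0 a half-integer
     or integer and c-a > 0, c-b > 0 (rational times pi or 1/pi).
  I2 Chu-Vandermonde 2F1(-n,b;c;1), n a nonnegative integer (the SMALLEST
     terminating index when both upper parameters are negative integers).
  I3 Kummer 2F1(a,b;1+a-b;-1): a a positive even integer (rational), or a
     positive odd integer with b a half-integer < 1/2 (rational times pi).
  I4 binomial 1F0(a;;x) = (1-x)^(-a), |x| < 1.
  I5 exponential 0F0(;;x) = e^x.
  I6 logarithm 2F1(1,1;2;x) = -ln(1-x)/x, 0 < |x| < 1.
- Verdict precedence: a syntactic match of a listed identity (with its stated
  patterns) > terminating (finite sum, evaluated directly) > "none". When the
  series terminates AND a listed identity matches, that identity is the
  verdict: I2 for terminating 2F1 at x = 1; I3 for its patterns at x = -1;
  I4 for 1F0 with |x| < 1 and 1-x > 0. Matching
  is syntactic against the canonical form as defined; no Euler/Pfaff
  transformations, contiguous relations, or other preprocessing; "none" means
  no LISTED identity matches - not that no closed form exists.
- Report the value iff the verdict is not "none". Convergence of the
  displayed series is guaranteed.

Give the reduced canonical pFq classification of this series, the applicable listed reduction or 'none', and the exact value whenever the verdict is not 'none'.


The tell: t_0 = 3/11 here, and factor the ratio over Q (C = 3/11, x = -4/3): negated roots = parameters.
Consecutive-term ratio: r(k) = (-4/3) * 1 / [(k+1)] - poly over poly, x = (-4/3) from leading terms; C = 3/11 at k = 0.

Prefactor 3/11, argument -4/3: 0F0 with upper {-} over lower {-}. Verdict (x = -4/3): the I5 exponential reduction applies (the 0F0 exponential series at x = -4/3). Value: (3/11) * e^(-4/3).


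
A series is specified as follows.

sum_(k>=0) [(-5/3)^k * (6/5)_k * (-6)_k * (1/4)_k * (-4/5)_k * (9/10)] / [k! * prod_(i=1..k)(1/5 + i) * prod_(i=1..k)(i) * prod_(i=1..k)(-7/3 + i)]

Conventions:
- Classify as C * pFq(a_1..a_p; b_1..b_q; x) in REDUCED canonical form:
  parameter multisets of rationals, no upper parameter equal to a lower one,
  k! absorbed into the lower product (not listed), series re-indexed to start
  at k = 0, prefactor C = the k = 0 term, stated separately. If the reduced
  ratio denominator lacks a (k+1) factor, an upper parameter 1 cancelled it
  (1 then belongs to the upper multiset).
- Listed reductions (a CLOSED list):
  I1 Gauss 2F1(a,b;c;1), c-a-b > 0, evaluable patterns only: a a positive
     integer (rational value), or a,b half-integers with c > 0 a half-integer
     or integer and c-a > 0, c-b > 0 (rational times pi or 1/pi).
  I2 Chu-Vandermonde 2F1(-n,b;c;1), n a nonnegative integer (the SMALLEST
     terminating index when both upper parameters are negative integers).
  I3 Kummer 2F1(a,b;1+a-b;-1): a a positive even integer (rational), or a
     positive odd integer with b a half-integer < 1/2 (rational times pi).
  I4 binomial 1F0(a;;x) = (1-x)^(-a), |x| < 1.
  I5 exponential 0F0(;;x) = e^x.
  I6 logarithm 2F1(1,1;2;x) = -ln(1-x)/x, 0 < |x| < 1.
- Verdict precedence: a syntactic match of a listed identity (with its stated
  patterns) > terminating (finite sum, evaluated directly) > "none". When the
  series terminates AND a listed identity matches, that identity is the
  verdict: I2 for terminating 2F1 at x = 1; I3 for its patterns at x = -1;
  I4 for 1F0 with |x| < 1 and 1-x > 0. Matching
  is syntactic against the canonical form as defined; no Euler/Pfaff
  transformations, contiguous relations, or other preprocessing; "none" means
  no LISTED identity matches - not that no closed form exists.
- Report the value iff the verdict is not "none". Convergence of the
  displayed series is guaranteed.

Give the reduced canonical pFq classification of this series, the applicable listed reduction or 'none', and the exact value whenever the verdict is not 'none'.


Classification (C = 9/10): 3F2 with upper {-6, -4/5, 1/4}, lower {-4/3, 1}, argument x = -5/3. Verdict: terminating - no listed pattern fits, but -6 in the upper list cuts the series at k = 6; direct evaluation. Value: -1444815/65536.

Key observation: with t_0 = 9/10, the lower running product (C = 9/10, x = -5/3) is a rising factorial.
Adjacent-term ratio: r(k) = (-5/3) * (k-6) (k-4/5) (k+1/4) / [(k-4/3) (k+1) (k+1)] - poly over poly, x = (-5/3) from leading terms; C = 9/10 at k = 0.


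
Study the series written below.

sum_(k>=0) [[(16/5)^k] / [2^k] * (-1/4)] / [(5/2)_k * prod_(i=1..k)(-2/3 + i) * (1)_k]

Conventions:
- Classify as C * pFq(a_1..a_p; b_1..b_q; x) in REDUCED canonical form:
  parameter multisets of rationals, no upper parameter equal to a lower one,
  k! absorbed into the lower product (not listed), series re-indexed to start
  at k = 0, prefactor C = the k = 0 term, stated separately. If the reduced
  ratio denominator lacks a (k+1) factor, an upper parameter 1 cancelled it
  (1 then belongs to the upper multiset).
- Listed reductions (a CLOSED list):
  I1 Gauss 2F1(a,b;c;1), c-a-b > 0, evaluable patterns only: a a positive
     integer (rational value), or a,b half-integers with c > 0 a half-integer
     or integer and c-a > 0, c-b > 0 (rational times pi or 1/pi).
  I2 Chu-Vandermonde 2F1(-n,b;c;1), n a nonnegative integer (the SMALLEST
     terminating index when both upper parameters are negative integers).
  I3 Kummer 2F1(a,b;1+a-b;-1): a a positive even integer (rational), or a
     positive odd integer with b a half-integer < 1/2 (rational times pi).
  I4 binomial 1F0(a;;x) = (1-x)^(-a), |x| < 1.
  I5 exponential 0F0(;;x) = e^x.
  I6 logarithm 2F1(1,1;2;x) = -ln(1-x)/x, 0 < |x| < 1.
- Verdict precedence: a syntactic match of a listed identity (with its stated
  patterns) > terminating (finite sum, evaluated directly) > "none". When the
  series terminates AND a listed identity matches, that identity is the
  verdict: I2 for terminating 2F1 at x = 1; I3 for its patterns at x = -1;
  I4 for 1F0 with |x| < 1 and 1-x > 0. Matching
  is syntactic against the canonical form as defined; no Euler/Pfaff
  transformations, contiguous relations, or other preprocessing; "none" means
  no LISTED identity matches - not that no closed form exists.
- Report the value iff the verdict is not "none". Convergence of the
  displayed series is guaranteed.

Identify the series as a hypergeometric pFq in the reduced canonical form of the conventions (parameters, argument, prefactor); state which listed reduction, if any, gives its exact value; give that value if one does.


The series (x = 8/5) is 0F2: upper {-}, lower {1/3, 5/2}, prefactor -1/4. Verdict: none (x = 8/5): each listed identity misses the multisets {-} ; {1/3, 5/2}.

The tell: t_0 = -1/4 here, and (1)_k (prefactor -1/4) is k! itself.
Consecutive-term ratio: r(k) = (8/5) * 1 / [(k+1/3) (k+5/2) (k+1)] - rational in k, leading ratio (8/5); with t_0 = -1/4, classification follows.


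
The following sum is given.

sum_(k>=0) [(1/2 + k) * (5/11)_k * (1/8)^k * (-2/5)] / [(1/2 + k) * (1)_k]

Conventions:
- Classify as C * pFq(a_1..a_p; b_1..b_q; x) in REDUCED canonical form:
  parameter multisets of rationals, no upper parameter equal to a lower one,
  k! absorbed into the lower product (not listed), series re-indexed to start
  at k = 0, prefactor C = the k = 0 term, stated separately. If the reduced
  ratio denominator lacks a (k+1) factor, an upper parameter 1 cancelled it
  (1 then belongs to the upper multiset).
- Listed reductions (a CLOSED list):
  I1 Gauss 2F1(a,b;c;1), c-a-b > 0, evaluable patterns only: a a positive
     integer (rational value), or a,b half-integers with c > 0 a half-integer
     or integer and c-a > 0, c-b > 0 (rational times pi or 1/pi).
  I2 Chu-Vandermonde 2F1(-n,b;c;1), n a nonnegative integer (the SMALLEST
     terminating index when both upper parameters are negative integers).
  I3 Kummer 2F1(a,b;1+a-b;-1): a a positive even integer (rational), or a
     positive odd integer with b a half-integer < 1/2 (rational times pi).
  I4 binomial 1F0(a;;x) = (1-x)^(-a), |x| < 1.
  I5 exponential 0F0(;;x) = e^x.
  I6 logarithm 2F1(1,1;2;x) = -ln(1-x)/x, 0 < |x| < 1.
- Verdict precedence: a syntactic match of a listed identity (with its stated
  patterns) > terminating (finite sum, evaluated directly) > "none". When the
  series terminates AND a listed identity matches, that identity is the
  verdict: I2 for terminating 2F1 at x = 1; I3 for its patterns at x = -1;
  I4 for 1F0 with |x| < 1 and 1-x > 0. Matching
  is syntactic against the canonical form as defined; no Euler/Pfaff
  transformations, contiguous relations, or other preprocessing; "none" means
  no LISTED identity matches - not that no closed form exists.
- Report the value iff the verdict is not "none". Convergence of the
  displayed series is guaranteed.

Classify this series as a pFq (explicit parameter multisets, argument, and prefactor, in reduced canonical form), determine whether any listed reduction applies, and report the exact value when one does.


Canonical form: C = -2/5 times 1F0 with upper {5/11}, lower {-}, x = 1/8. Verdict: the I4 binomial reduction fires (the 1F0 binomial series: exponent -5/11, x = 1/8). Its exact value is (-2/5) * (7/8)^(-5/11).

Structural cue: t_0 being -2/5, (1)_k (prefactor -2/5) is k! itself.
Adjacent-term ratio: r(k) = (1/8) * (k+5/11) / [(k+1)] - poly over poly, x = (1/8) from leading terms; C = -2/5 at k = 0.


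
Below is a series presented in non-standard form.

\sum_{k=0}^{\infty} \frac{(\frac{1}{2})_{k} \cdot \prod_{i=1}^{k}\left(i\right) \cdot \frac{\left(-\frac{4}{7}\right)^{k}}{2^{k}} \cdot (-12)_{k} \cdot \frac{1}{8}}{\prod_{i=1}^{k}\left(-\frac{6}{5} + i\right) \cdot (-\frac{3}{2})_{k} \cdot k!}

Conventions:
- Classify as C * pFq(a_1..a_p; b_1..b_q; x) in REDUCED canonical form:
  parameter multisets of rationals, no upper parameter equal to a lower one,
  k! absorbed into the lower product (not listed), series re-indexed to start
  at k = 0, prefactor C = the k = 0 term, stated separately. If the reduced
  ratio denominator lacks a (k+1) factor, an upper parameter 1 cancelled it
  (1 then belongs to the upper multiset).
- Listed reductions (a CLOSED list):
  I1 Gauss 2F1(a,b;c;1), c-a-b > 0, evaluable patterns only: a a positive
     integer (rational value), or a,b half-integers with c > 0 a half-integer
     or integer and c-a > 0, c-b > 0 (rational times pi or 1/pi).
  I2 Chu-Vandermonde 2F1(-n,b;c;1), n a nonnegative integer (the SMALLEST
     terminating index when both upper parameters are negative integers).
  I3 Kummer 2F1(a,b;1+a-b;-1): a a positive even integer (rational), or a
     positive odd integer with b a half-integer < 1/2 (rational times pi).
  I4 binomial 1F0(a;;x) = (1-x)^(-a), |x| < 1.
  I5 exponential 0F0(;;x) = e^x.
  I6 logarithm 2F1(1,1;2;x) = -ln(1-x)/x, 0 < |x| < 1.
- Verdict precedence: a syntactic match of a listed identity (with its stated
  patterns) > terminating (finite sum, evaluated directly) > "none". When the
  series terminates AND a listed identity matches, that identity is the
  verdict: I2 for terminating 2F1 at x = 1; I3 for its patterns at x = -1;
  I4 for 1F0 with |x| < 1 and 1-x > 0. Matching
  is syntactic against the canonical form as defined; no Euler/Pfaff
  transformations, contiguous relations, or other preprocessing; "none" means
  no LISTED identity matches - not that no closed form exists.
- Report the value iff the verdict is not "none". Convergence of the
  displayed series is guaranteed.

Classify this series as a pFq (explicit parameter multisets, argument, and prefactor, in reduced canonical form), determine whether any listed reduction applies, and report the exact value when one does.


x = -\frac{2}{7} here; the reduced form reads 3F2, upper {-12, \frac{1}{2}, 1}, lower {-\frac{3}{2}, -\frac{1}{5}}, C = \frac{1}{8}. Verdict: terminating - the sum ends at index 12 because -12 is a negative integer; exact evaluation follows. Sum: -\frac{452350026341593627367}{849475561411497384}.

First insight: x = -\frac{2}{7} and the lower running product (C = 1/8) is a rising factorial.
Consecutive-term ratio: r(k) = -\frac{2}{7} * (k-12) (k+\frac{1}{2}) (k+1) / [(k-\frac{3}{2}) (k-\frac{1}{5}) (k+1)] - rational in k. x = -\frac{2}{7}; t_0 = \frac{1}{8}; negate the roots.


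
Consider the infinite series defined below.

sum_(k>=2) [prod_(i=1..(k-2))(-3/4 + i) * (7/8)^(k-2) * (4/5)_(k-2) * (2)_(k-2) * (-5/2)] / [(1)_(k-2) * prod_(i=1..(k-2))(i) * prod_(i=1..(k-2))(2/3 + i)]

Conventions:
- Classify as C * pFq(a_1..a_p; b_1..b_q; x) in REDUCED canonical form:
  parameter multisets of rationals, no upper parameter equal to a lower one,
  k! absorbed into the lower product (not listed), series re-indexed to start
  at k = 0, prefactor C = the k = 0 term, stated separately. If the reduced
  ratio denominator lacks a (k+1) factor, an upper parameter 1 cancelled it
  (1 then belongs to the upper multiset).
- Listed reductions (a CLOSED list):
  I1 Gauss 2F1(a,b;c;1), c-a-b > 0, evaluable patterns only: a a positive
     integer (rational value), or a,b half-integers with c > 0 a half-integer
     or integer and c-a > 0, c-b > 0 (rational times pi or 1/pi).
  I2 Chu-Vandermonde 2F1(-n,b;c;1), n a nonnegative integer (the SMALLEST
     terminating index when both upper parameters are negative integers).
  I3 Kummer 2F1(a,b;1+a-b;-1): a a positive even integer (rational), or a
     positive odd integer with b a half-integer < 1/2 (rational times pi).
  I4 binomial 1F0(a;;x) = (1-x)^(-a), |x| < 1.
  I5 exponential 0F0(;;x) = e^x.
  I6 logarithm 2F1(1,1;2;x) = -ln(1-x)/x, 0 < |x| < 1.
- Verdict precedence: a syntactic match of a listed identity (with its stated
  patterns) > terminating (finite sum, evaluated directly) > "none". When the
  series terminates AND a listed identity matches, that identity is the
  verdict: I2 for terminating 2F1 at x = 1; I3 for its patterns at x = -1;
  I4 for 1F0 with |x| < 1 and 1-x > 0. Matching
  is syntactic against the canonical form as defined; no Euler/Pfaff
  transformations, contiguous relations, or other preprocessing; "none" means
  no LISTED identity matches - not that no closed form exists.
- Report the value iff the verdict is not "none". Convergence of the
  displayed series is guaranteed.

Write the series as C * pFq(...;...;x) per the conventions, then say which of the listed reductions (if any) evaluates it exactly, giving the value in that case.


Classification (C = -5/2): 3F2 with upper {1/4, 4/5, 2}, lower {1, 5/3}, argument x = 7/8. Verdict: no listed reduction: x = 7/8 and upper {1/4, 4/5, 2} fail every I1-I6 pattern.

The tell: t_0 = -5/2 here, and the product of the first k integers (C = -5/2) is k!.
Adjacent-term ratio: r(k) = (7/8) * (k+1/4) (k+4/5) (k+2) / [(k+1) (k+5/3) (k+1)] ; factor over Q: parameters, x = (7/8), and C = -5/2.


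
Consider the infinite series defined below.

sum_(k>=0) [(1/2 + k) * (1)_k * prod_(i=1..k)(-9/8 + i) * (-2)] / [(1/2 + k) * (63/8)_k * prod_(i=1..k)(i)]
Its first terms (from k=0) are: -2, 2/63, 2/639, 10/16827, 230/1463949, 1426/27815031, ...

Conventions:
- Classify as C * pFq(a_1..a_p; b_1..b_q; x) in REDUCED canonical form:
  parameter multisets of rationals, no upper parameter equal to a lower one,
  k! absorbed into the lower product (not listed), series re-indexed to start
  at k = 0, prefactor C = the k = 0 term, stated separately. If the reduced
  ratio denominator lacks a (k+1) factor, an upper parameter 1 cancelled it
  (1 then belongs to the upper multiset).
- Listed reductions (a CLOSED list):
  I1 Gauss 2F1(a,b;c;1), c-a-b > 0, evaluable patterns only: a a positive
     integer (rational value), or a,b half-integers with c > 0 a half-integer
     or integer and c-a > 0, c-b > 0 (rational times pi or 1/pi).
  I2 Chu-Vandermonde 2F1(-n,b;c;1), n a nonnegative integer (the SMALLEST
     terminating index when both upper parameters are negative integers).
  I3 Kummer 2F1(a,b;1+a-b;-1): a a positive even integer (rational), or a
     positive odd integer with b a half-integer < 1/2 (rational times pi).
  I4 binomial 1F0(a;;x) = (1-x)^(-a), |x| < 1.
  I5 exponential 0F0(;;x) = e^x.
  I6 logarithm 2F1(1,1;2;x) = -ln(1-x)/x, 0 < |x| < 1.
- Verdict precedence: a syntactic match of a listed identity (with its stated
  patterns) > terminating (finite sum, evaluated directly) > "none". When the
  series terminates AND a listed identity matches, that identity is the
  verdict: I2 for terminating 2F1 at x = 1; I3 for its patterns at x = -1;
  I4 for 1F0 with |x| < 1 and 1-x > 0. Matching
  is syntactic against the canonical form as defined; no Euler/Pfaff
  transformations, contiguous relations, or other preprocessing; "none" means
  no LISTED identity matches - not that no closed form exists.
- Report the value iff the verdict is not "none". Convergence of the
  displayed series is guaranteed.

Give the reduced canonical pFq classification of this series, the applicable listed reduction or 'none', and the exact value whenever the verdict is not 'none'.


x = 1 here; the reduced form reads 2F1, upper {-1/8, 1}, lower {63/8}, C = -2. Verdict at x = 1: Gauss (I1, integer-parameter pattern) matches (x = 1: the Gamma ratio telescopes since c-a-b = 7 > 0 and a = 1 in Z>0). Value: -55/28.

The tell: with t_0 = -2, the product of the first k integers (C = -2) is k!.
Consecutive-term ratio: r(k) = 1 * (k-1/8) (k+1) / [(k+63/8) (k+1)] - poly over poly, x = 1 from leading terms; C = -2 at k = 0.


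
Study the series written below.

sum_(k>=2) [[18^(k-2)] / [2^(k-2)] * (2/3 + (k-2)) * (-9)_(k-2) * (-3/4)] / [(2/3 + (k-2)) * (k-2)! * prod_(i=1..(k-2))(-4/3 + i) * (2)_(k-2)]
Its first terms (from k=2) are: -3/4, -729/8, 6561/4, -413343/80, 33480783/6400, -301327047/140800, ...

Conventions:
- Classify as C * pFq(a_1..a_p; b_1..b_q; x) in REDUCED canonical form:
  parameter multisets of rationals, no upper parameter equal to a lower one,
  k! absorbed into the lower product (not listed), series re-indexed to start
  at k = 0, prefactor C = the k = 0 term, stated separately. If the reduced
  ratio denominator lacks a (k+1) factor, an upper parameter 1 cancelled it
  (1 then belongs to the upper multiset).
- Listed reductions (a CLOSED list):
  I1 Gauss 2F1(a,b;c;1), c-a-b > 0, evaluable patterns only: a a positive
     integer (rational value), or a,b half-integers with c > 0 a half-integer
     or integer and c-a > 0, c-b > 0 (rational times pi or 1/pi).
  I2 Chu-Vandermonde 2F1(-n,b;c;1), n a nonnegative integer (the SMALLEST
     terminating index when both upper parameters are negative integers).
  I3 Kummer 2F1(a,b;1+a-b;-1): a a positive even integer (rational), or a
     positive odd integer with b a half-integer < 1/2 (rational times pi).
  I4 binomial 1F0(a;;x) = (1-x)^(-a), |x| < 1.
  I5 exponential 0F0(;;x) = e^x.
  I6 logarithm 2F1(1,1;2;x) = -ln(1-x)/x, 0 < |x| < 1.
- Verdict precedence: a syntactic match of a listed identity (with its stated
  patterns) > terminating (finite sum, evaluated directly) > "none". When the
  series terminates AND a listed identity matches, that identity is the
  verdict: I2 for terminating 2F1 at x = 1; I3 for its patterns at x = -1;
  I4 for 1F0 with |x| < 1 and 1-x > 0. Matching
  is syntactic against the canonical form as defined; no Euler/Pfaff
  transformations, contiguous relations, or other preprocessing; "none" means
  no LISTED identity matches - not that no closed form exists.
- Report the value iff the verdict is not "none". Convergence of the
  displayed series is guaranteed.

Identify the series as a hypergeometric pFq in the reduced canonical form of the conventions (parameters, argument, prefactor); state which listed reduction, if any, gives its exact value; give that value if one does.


At argument 9: a 1F2 with upper {-9}, lower {-1/3, 2}, scaled by C = -3/4. Verdict: terminating - no listed pattern fits, but -9 in the upper list cuts the series at k = 9; direct evaluation. Value: -260966744417661/1569505280000.

The tell: from the first term -3/4: the lower running product (prefactor -3/4) is a rising factorial.
Consecutive-term ratio: r(k) = 9 * (k-9) / [(k-1/3) (k+2) (k+1)] - rational in k. x = 9; t_0 = -3/4; negate the roots.


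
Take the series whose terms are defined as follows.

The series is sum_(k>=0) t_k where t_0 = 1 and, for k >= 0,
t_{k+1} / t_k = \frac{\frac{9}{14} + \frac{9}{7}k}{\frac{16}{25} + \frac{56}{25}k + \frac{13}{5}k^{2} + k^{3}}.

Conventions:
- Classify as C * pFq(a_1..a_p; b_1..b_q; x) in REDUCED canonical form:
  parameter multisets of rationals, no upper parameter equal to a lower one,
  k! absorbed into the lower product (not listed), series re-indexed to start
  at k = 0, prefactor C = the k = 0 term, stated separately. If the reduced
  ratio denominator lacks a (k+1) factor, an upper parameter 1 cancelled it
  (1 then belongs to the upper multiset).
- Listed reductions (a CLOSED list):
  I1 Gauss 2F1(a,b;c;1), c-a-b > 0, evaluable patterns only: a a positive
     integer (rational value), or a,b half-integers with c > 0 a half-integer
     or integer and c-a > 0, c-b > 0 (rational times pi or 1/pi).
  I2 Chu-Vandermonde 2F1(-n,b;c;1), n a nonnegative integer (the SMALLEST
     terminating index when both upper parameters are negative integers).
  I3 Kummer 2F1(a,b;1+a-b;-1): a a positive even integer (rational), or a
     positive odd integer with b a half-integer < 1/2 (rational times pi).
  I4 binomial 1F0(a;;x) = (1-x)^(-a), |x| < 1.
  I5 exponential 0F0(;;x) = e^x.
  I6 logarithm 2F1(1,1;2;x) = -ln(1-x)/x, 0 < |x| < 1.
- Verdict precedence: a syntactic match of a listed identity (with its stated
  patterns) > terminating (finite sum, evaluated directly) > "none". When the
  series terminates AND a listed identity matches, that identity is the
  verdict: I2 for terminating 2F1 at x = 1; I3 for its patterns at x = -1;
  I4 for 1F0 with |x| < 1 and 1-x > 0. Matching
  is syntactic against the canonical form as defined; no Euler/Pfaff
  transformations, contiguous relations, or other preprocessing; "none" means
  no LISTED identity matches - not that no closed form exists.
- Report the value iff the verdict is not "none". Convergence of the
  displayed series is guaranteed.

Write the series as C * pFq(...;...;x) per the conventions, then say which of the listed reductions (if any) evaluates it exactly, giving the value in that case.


x = \frac{9}{7} here; the reduced form reads 1F2, upper {\frac{1}{2}}, lower {\frac{4}{5}, \frac{4}{5}}, C = 1. Verdict: none. No listed pattern accepts 1F2(\frac{1}{2}; \frac{4}{5}, \frac{4}{5}; \frac{9}{7}).

First insight: from the first term 1: factor the ratio over Q (C = 1, x = 9/7): negated roots = parameters.
Adjacent-term ratio: r(k) = \frac{9}{7} * (k+\frac{1}{2}) / [(k+\frac{4}{5}) (k+\frac{4}{5}) (k+1)] - rational in k. x = \frac{9}{7}; t_0 = 1; negate the roots.
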